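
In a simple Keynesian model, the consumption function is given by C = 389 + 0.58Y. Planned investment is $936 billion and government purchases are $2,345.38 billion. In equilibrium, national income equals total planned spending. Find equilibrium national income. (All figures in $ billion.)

Y = C + I + G = 389 + 0.58Y + 936 + 2345.38
Y − 0.58Y = 3670.38
0.42Y = 3670.38, so Y = 3670.38/0.42 = 8739

Y = 8739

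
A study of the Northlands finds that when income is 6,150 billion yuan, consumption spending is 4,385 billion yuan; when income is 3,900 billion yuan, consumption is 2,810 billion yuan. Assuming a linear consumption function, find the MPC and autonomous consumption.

MPC = 0.7; a = 80

MPC = ΔC/ΔY = (4385 − 2810)/(6150 − 3900) = 1575/2250 = 0.7
a = C − MPC·Y = 2810 − 0.7(3900) = 2810 − 2730 = 80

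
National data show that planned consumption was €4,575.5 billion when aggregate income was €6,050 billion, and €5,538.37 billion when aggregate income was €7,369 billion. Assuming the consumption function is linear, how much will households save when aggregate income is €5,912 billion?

S = 1437.24

MPC = (5538.37 − 4575.5)/(7369 − 6050) = 962.87/1319 = 0.73
a = 4575.5 − 0.73(6050) = 4575.5 − 4416.5 = 159
C = 159 + 0.73(5912) = 4474.76
S = 5912 − 4474.76 = 1437.24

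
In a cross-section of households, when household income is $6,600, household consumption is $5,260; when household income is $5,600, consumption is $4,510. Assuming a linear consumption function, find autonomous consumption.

MPC = ΔC/ΔY = (5260 − 4510)/(6600 − 5600) = 750/1000 = 0.75
a = C − MPC·Y = 4510 − 0.75(5600) = 4510 − 4200 = 310

a = 310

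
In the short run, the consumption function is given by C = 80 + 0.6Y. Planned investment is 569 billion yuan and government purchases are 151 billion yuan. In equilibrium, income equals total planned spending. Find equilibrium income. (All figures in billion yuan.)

Y = 2000

Y = C + I + G = 80 + 0.6Y + 569 + 151
Y − 0.6Y = 800
0.4Y = 800, so Y = 800/0.4 = 2000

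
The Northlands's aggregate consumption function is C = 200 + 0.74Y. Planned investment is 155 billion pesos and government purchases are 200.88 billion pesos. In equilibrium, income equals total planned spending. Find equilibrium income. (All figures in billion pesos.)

Y = 2138

Y = C + I + G = 200 + 0.74Y + 155 + 200.88
Y − 0.74Y = 555.88
0.26Y = 555.88, so Y = 555.88/0.26 = 2138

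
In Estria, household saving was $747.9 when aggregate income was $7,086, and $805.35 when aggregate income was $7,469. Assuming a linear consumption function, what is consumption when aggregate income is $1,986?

C = 2003.1

MPS = ΔS/ΔY = (805.35 − 747.9)/(7469 − 7086) = 57.45/383 = 0.15
MPC = 1 − MPS = 0.85
Autonomous saving = 747.9 − 0.15(7086) = -315, so a = 315
C = 315 + 0.85(1986) = 315 + 1688.1 = 2003.1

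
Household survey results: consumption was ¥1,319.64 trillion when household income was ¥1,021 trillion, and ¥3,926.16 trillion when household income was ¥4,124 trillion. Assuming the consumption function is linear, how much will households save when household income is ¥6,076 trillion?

MPC = (3926.16 − 1319.64)/(4124 − 1021) = 2606.52/3103 = 0.84
a = 1319.64 − 0.84(1021) = 1319.64 − 857.64 = 462
C = 462 + 0.84(6076) = 5565.84
S = 6076 − 5565.84 = 510.16

S = 510.16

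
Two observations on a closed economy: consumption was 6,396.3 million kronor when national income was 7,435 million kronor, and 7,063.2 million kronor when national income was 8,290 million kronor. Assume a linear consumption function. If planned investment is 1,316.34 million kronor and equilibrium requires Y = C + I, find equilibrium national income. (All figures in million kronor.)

MPC = (7063.2 − 6396.3)/(8290 − 7435) = 666.9/855 = 0.78
a = 6396.3 − 0.78(7435) = 597
Equilibrium: Y = 597 + 0.78Y + 1316.34
0.22Y = 1913.34, so Y = 1913.34/0.22 = 8697

Y = 8697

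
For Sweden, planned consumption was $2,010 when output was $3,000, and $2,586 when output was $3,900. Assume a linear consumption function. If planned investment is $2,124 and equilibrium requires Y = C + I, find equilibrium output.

Y = 6150

MPC = (2586 − 2010)/(3900 − 3000) = 576/900 = 0.64
a = 2010 − 0.64(3000) = 90
Equilibrium: Y = 90 + 0.64Y + 2124
0.36Y = 2214, so Y = 2214/0.36 = 6150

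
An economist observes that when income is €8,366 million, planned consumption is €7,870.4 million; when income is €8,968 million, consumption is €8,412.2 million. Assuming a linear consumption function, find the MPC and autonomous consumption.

MPC = ΔC/ΔY = (8412.2 − 7870.4)/(8968 − 8366) = 541.8/602 = 0.9
a = C − MPC·Y = 7870.4 − 0.9(8366) = 7870.4 − 7529.4 = 341

MPC = 0.9; a = 341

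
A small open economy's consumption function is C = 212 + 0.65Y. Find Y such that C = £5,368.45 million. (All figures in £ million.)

Y = 7933

212 + 0.65Y = 5368.45
0.65Y = 5156.45, so Y = 5156.45/0.65 = 7933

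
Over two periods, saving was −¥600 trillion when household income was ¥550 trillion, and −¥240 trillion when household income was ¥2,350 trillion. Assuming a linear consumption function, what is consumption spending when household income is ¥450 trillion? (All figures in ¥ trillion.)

MPS = ΔS/ΔY = (-240 − (-600))/(2350 − 550) = 360/1800 = 0.2
MPC = 1 − MPS = 0.8
Autonomous saving = -600 − 0.2(550) = -710, so a = 710
C = 710 + 0.8(450) = 710 + 360 = 1070

C = 1070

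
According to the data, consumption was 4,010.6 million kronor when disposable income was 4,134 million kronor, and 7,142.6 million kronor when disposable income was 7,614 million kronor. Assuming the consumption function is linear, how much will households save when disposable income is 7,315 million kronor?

S = 441.5

MPC = (7142.6 − 4010.6)/(7614 − 4134) = 3132/3480 = 0.9
a = 4010.6 − 0.9(4134) = 4010.6 − 3720.6 = 290
C = 290 + 0.9(7315) = 6873.5
S = 7315 − 6873.5 = 441.5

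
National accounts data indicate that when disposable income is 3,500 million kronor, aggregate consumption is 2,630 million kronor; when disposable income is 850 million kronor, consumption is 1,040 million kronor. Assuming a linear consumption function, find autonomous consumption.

a = 530

MPC = ΔC/ΔY = (2630 − 1040)/(3500 − 850) = 1590/2650 = 0.6
a = C − MPC·Y = 1040 − 0.6(850) = 1040 − 510 = 530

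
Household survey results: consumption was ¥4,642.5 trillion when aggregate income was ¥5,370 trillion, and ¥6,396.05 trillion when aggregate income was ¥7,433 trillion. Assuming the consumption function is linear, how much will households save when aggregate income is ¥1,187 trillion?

S = 100.05

MPC = (6396.05 − 4642.5)/(7433 − 5370) = 1753.55/2063 = 0.85
a = 4642.5 − 0.85(5370) = 4642.5 − 4564.5 = 78
C = 78 + 0.85(1187) = 1086.95
S = 1187 − 1086.95 = 100.05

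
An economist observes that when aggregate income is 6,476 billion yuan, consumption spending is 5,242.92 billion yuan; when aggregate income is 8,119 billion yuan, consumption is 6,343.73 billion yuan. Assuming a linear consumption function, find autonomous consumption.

MPC = ΔC/ΔY = (6343.73 − 5242.92)/(8119 − 6476) = 1100.81/1643 = 0.67
a = C − MPC·Y = 5242.92 − 0.67(6476) = 5242.92 − 4338.92 = 904

a = 904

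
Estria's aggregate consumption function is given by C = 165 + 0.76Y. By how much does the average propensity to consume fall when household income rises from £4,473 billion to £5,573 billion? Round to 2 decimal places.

ΔAPC = 0.01

At Y = 4473: C = 165 + 0.76(4473) = 3564.48, APC = 3564.48/4473 = 0.797
At Y = 5573: C = 4400.48, APC = 4400.48/5573 = 0.790
Fall in APC = 0.797 − 0.790 = 0.007 ≈ 0.01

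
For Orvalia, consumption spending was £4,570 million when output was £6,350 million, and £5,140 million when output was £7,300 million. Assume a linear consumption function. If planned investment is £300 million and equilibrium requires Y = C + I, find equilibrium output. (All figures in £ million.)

Y = 2650

MPC = (5140 − 4570)/(7300 − 6350) = 570/950 = 0.6
a = 4570 − 0.6(6350) = 760
Equilibrium: Y = 760 + 0.6Y + 300
0.4Y = 1060, so Y = 1060/0.4 = 2650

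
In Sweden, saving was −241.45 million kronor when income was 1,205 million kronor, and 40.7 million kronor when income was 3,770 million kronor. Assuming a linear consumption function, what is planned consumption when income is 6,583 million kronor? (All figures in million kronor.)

C = 6232.87

MPS = ΔS/ΔY = (40.7 − (-241.45))/(3770 − 1205) = 282.15/2565 = 0.11
MPC = 1 − MPS = 0.89
Autonomous saving = -241.45 − 0.11(1205) = -374, so a = 374
C = 374 + 0.89(6583) = 374 + 5858.87 = 6232.87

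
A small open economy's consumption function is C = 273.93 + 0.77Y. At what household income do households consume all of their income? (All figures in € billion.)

At break-even, C = Y: 273.93 + 0.77Y = Y
0.23Y = 273.93, so Y = 273.93/0.23 = 1191

Y = 1191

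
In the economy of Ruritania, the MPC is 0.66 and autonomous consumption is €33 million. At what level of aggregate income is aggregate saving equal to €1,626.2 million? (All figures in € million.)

Y = 4880

S = Y − C = -33 + 0.34Y
-33 + 0.34Y = 1626.2, so 0.34Y = 1659.2 and Y = 4880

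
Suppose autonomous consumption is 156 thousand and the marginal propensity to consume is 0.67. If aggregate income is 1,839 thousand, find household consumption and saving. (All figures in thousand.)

C = 1388.13; S = 450.87

C = 156 + 0.67(1839) = 156 + 1232.13 = 1388.13
S = Y − C = 1839 − 1388.13 = 450.87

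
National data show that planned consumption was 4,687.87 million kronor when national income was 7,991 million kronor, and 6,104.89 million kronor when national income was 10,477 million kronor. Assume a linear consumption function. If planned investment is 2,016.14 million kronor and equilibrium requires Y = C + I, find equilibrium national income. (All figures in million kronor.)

Y = 4998

MPC = (6104.89 − 4687.87)/(10477 − 7991) = 1417.02/2486 = 0.57
a = 4687.87 − 0.57(7991) = 133
Equilibrium: Y = 133 + 0.57Y + 2016.14
0.43Y = 2149.14, so Y = 2149.14/0.43 = 4998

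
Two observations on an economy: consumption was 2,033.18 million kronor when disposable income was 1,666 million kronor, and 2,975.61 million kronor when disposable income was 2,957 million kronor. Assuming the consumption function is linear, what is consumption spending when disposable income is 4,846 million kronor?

C = 4354.58

MPC = (2975.61 − 2033.18)/(2957 − 1666) = 942.43/1291 = 0.73
a = 2033.18 − 0.73(1666) = 2033.18 − 1216.18 = 817
C = 817 + 0.73(4846) = 817 + 3537.58 = 4354.58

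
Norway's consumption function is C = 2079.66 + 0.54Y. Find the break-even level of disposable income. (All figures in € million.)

At break-even, C = Y: 2079.66 + 0.54Y = Y
0.46Y = 2079.66, so Y = 2079.66/0.46 = 4521

Y = 4521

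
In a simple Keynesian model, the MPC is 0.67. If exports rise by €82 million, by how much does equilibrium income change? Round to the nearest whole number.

ΔY ≈ 248

The multiplier is 1/(1 − MPC) = 1/0.33.
ΔY = 82/0.33 = 248.48 ≈ 248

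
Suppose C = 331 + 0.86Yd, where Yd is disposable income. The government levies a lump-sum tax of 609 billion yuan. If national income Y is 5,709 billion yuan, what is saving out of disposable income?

S = 383

Yd = Y − T = 5709 − 609 = 5100
C = 331 + 0.86(5100) = 331 + 4386 = 4717
S = Yd − C = 5100 − 4717 = 383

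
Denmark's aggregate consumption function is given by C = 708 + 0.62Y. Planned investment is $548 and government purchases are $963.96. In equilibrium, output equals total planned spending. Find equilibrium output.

Y = 5842

Y = C + I + G = 708 + 0.62Y + 548 + 963.96
Y − 0.62Y = 2219.96
0.38Y = 2219.96, so Y = 2219.96/0.38 = 5842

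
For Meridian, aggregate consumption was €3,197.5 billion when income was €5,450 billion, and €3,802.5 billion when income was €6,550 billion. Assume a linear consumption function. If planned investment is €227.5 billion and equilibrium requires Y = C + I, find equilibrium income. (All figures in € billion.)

MPC = (3802.5 − 3197.5)/(6550 − 5450) = 605/1100 = 0.55
a = 3197.5 − 0.55(5450) = 200
Equilibrium: Y = 200 + 0.55Y + 227.5
0.45Y = 427.5, so Y = 427.5/0.45 = 950

Y = 950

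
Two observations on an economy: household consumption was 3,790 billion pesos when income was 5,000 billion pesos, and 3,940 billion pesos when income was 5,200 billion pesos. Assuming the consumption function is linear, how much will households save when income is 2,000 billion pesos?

MPC = (3940 − 3790)/(5200 − 5000) = 150/200 = 0.75
a = 3790 − 0.75(5000) = 3790 − 3750 = 40
C = 40 + 0.75(2000) = 1540
S = 2000 − 1540 = 460

S = 460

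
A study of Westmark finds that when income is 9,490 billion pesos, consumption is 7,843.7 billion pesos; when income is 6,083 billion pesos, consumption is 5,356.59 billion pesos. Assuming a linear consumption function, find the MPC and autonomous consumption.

MPC = ΔC/ΔY = (7843.7 − 5356.59)/(9490 − 6083) = 2487.11/3407 = 0.73
a = C − MPC·Y = 5356.59 − 0.73(6083) = 5356.59 − 4440.59 = 916

MPC = 0.73; a = 916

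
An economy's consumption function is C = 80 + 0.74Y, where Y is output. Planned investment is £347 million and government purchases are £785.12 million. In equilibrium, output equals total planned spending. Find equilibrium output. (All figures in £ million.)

Y = C + I + G = 80 + 0.74Y + 347 + 785.12
Y − 0.74Y = 1212.12
0.26Y = 1212.12, so Y = 1212.12/0.26 = 4662

Y = 4662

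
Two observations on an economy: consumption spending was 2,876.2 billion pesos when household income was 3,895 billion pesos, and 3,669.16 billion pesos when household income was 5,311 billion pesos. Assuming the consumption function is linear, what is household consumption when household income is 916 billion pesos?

C = 1207.96

MPC = (3669.16 − 2876.2)/(5311 − 3895) = 792.96/1416 = 0.56
a = 2876.2 − 0.56(3895) = 2876.2 − 2181.2 = 695
C = 695 + 0.56(916) = 695 + 512.96 = 1207.96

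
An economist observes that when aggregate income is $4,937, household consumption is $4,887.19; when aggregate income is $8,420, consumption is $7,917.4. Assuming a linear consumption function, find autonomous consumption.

a = 592

MPC = ΔC/ΔY = (7917.4 − 4887.19)/(8420 − 4937) = 3030.21/3483 = 0.87
a = C − MPC·Y = 4887.19 − 0.87(4937) = 4887.19 − 4295.19 = 592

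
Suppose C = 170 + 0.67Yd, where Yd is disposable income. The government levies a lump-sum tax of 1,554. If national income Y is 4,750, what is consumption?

C = 2311.32

Yd = Y − T = 4750 − 1554 = 3196
C = 170 + 0.67(3196) = 170 + 2141.32 = 2311.32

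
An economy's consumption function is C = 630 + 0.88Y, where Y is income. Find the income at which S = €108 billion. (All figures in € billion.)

Y = 6150

S = Y − C = -630 + 0.12Y
-630 + 0.12Y = 108, so 0.12Y = 738 and Y = 6150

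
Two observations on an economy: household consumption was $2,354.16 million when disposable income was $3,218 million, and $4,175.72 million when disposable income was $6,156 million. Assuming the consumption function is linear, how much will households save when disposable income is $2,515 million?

MPC = (4175.72 − 2354.16)/(6156 − 3218) = 1821.56/2938 = 0.62
a = 2354.16 − 0.62(3218) = 2354.16 − 1995.16 = 359
C = 359 + 0.62(2515) = 1918.3
S = 2515 − 1918.3 = 596.7

S = 596.7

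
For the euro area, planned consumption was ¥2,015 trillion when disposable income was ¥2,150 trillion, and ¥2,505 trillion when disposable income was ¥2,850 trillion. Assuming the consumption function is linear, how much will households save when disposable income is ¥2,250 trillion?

S = 165

MPC = (2505 − 2015)/(2850 − 2150) = 490/700 = 0.7
a = 2015 − 0.7(2150) = 2015 − 1505 = 510
C = 510 + 0.7(2250) = 2085
S = 2250 − 2085 = 165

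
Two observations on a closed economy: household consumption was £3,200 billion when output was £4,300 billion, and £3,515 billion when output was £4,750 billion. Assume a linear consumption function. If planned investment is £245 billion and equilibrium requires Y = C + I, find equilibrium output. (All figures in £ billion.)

Y = 1450

MPC = (3515 − 3200)/(4750 − 4300) = 315/450 = 0.7
a = 3200 − 0.7(4300) = 190
Equilibrium: Y = 190 + 0.7Y + 245
0.3Y = 435, so Y = 435/0.3 = 1450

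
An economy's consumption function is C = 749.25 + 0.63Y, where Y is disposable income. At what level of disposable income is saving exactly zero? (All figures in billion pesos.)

Y = 2025

At break-even, C = Y: 749.25 + 0.63Y = Y
0.37Y = 749.25, so Y = 749.25/0.37 = 2025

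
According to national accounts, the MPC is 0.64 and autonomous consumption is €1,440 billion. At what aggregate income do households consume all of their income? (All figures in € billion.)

At break-even, C = Y: 1440 + 0.64Y = Y
0.36Y = 1440, so Y = 1440/0.36 = 4000

Y = 4000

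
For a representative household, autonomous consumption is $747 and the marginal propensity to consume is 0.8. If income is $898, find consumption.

C = 747 + 0.8(898) = 747 + 718.4 = 1465.4

C = 1465.4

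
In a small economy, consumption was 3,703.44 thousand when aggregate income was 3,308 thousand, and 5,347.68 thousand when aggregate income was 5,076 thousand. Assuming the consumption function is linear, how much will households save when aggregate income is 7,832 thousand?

MPC = (5347.68 − 3703.44)/(5076 − 3308) = 1644.24/1768 = 0.93
a = 3703.44 − 0.93(3308) = 3703.44 − 3076.44 = 627
C = 627 + 0.93(7832) = 7910.76
S = 7832 − 7910.76 = -78.76

S = -78.76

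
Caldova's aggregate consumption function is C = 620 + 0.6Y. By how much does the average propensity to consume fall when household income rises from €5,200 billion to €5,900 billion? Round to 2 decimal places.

ΔAPC = 0.01

At Y = 5200: C = 620 + 0.6(5200) = 3740, APC = 3740/5200 = 0.719
At Y = 5900: C = 4160, APC = 4160/5900 = 0.705
Fall in APC = 0.719 − 0.705 = 0.014 ≈ 0.01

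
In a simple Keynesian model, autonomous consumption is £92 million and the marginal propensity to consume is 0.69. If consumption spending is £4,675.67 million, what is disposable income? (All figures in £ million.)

92 + 0.69Y = 4675.67
0.69Y = 4583.67, so Y = 4583.67/0.69 = 6643

Y = 6643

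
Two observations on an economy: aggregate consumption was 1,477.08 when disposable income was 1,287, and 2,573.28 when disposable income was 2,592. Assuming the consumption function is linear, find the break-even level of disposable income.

MPC = (2573.28 − 1477.08)/(2592 − 1287) = 1096.2/1305 = 0.84
a = 1477.08 − 0.84(1287) = 1477.08 − 1081.08 = 396
Break-even: Y = a/(1−MPC) = 396/0.16 = 2475

Y = 2475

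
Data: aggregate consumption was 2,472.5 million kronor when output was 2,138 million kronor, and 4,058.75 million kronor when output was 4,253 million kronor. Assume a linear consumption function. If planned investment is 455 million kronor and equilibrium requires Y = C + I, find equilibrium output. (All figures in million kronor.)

Y = 5296

MPC = (4058.75 − 2472.5)/(4253 − 2138) = 1586.25/2115 = 0.75
a = 2472.5 − 0.75(2138) = 869
Equilibrium: Y = 869 + 0.75Y + 455
0.25Y = 1324, so Y = 1324/0.25 = 5296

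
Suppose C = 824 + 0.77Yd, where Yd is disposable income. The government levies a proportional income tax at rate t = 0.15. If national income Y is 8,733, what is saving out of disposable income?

Yd = (1 − 0.15)(8733) = 0.85(8733) = 7423.05
C = 824 + 0.77(7423.05) = 824 + 5715.7485 = 6539.7485
S = Yd − C = 7423.05 − 6539.7485 = 883.3015

S = 883.3015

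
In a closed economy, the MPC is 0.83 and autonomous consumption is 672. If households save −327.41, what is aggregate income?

S = Y − C = -672 + 0.17Y
-672 + 0.17Y = -327.41, so 0.17Y = 344.59 and Y = 2027

Y = 2027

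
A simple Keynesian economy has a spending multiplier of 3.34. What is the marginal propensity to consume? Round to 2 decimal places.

k = 1/(1 − MPC), so 1 − MPC = 1/k = 1/3.34 = 0.2994
MPC = 1 − 0.2994 = 0.70

MPC = 0.70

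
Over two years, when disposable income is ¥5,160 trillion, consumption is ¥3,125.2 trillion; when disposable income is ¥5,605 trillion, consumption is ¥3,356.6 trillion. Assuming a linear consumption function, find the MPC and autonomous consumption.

MPC = ΔC/ΔY = (3356.6 − 3125.2)/(5605 − 5160) = 231.4/445 = 0.52
a = C − MPC·Y = 3125.2 − 0.52(5160) = 3125.2 − 2683.2 = 442

MPC = 0.52; a = 442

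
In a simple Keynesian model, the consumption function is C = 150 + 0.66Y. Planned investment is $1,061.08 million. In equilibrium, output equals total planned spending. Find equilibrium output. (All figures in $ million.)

Y = C + I = 150 + 0.66Y + 1061.08
Y − 0.66Y = 1211.08
0.34Y = 1211.08, so Y = 1211.08/0.34 = 3562

Y = 3562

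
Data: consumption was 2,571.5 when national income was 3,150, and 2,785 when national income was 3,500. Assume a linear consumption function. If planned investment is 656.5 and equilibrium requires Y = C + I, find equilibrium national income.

MPC = (2785 − 2571.5)/(3500 − 3150) = 213.5/350 = 0.61
a = 2571.5 − 0.61(3150) = 650
Equilibrium: Y = 650 + 0.61Y + 656.5
0.39Y = 1306.5, so Y = 1306.5/0.39 = 3350

Y = 3350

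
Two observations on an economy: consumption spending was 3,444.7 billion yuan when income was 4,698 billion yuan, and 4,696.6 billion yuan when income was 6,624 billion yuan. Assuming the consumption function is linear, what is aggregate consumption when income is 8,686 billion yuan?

MPC = (4696.6 − 3444.7)/(6624 − 4698) = 1251.9/1926 = 0.65
a = 3444.7 − 0.65(4698) = 3444.7 − 3053.7 = 391
C = 391 + 0.65(8686) = 391 + 5645.9 = 6036.9

C = 6036.9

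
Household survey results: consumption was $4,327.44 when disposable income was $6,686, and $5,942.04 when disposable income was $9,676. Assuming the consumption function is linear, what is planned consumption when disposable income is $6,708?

C = 4339.32

MPC = (5942.04 − 4327.44)/(9676 − 6686) = 1614.6/2990 = 0.54
a = 4327.44 − 0.54(6686) = 4327.44 − 3610.44 = 717
C = 717 + 0.54(6708) = 717 + 3622.32 = 4339.32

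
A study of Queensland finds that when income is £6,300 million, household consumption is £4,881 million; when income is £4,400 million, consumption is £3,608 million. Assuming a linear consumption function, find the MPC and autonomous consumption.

MPC = 0.67; a = 660

MPC = ΔC/ΔY = (4881 − 3608)/(6300 − 4400) = 1273/1900 = 0.67
a = C − MPC·Y = 3608 − 0.67(4400) = 3608 − 2948 = 660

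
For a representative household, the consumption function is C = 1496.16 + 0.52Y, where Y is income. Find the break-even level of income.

At break-even, C = Y: 1496.16 + 0.52Y = Y
0.48Y = 1496.16, so Y = 1496.16/0.48 = 3117

Y = 3117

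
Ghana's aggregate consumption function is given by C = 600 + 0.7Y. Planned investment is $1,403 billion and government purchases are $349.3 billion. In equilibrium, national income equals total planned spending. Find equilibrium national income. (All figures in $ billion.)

Y = C + I + G = 600 + 0.7Y + 1403 + 349.3
Y − 0.7Y = 2352.3
0.3Y = 2352.3, so Y = 2352.3/0.3 = 7841

Y = 7841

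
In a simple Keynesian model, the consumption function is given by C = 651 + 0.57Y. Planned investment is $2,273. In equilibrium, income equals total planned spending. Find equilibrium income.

Y = 6800

Y = C + I = 651 + 0.57Y + 2273
Y − 0.57Y = 2924
0.43Y = 2924, so Y = 2924/0.43 = 6800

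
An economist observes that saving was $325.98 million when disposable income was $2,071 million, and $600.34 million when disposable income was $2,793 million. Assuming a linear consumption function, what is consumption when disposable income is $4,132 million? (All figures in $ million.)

C = 3022.84

MPS = ΔS/ΔY = (600.34 − 325.98)/(2793 − 2071) = 274.36/722 = 0.38
MPC = 1 − MPS = 0.62
Autonomous saving = 325.98 − 0.38(2071) = -461, so a = 461
C = 461 + 0.62(4132) = 461 + 2561.84 = 3022.84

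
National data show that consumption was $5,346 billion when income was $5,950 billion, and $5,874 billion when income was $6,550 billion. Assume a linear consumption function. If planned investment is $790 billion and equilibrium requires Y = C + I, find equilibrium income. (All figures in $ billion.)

MPC = (5874 − 5346)/(6550 − 5950) = 528/600 = 0.88
a = 5346 − 0.88(5950) = 110
Equilibrium: Y = 110 + 0.88Y + 790
0.12Y = 900, so Y = 900/0.12 = 7500

Y = 7500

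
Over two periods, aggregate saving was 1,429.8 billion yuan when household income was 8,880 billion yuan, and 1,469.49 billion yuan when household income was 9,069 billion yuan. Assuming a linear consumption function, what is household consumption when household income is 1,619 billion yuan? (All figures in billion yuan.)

MPS = ΔS/ΔY = (1469.49 − 1429.8)/(9069 − 8880) = 39.69/189 = 0.21
MPC = 1 − MPS = 0.79
Autonomous saving = 1429.8 − 0.21(8880) = -435, so a = 435
C = 435 + 0.79(1619) = 435 + 1279.01 = 1714.01

C = 1714.01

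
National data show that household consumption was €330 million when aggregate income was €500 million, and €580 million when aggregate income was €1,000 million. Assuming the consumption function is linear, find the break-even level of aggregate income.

Y = 160

MPC = (580 − 330)/(1000 − 500) = 250/500 = 0.5
a = 330 − 0.5(500) = 330 − 250 = 80
Break-even: Y = a/(1−MPC) = 80/0.5 = 160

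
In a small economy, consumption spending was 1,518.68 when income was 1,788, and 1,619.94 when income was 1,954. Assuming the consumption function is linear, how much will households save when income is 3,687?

S = 1009.93

MPC = (1619.94 − 1518.68)/(1954 − 1788) = 101.26/166 = 0.61
a = 1518.68 − 0.61(1788) = 1518.68 − 1090.68 = 428
C = 428 + 0.61(3687) = 2677.07
S = 3687 − 2677.07 = 1009.93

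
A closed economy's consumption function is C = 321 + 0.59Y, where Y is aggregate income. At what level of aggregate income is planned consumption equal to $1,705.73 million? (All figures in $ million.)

Y = 2347

321 + 0.59Y = 1705.73
0.59Y = 1384.73, so Y = 1384.73/0.59 = 2347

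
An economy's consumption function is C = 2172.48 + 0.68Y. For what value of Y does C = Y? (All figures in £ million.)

At break-even, C = Y: 2172.48 + 0.68Y = Y
0.32Y = 2172.48, so Y = 2172.48/0.32 = 6789

Y = 6789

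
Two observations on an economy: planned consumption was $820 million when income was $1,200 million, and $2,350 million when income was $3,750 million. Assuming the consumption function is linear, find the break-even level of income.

Y = 250

MPC = (2350 − 820)/(3750 − 1200) = 1530/2550 = 0.6
a = 820 − 0.6(1200) = 820 − 720 = 100
Break-even: Y = a/(1−MPC) = 100/0.4 = 250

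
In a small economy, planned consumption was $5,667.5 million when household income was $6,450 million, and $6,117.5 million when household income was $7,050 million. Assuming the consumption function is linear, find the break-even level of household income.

MPC = (6117.5 − 5667.5)/(7050 − 6450) = 450/600 = 0.75
a = 5667.5 − 0.75(6450) = 5667.5 − 4837.5 = 830
Break-even: Y = a/(1−MPC) = 830/0.25 = 3320

Y = 3320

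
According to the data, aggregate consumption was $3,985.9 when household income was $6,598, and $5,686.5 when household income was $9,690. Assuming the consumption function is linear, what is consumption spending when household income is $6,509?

MPC = (5686.5 − 3985.9)/(9690 − 6598) = 1700.6/3092 = 0.55
a = 3985.9 − 0.55(6598) = 3985.9 − 3628.9 = 357
C = 357 + 0.55(6509) = 357 + 3579.95 = 3936.95

C = 3936.95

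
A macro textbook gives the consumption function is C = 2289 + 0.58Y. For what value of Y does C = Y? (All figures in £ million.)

Y = 5450

At break-even, C = Y: 2289 + 0.58Y = Y
0.42Y = 2289, so Y = 2289/0.42 = 5450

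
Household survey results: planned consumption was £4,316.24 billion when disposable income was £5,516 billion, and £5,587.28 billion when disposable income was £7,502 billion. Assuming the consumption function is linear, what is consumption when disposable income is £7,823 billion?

MPC = (5587.28 − 4316.24)/(7502 − 5516) = 1271.04/1986 = 0.64
a = 4316.24 − 0.64(5516) = 4316.24 − 3530.24 = 786
C = 786 + 0.64(7823) = 786 + 5006.72 = 5792.72

C = 5792.72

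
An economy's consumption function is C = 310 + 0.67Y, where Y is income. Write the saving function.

S = Y − C = Y − (310 + 0.67Y) = -310 + (1 − 0.67)Y

S = -310 + 0.33Y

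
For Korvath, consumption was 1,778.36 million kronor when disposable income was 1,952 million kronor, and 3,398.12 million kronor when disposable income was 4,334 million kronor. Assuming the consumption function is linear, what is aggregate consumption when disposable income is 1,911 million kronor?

MPC = (3398.12 − 1778.36)/(4334 − 1952) = 1619.76/2382 = 0.68
a = 1778.36 − 0.68(1952) = 1778.36 − 1327.36 = 451
C = 451 + 0.68(1911) = 451 + 1299.48 = 1750.48

C = 1750.48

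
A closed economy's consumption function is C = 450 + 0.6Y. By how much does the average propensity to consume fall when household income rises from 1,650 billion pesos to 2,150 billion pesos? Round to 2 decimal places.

ΔAPC = 0.06

At Y = 1650: C = 450 + 0.6(1650) = 1440, APC = 1440/1650 = 0.873
At Y = 2150: C = 1740, APC = 1740/2150 = 0.809
Fall in APC = 0.873 − 0.809 = 0.064 ≈ 0.06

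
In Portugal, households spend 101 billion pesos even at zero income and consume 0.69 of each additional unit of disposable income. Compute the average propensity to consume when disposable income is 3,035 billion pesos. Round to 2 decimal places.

APC = 0.72

C = 101 + 0.69(3035) = 2195.15
APC = C/Y = 2195.15/3035 = 0.72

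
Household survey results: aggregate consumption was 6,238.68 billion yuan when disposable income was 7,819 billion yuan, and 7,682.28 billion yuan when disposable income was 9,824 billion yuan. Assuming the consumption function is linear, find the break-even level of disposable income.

Y = 2175

MPC = (7682.28 − 6238.68)/(9824 − 7819) = 1443.6/2005 = 0.72
a = 6238.68 − 0.72(7819) = 6238.68 − 5629.68 = 609
Break-even: Y = a/(1−MPC) = 609/0.28 = 2175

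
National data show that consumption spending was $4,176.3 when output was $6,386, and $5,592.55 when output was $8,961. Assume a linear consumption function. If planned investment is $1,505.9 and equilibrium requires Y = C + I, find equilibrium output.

Y = 4822

MPC = (5592.55 − 4176.3)/(8961 − 6386) = 1416.25/2575 = 0.55
a = 4176.3 − 0.55(6386) = 664
Equilibrium: Y = 664 + 0.55Y + 1505.9
0.45Y = 2169.9, so Y = 2169.9/0.45 = 4822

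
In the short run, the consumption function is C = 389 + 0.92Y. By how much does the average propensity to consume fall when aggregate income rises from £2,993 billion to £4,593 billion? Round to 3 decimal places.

At Y = 2993: C = 389 + 0.92(2993) = 3142.56, APC = 3142.56/2993 = 1.0500
At Y = 4593: C = 4614.56, APC = 4614.56/4593 = 1.0047
Fall in APC = 1.0500 − 1.0047 = 0.0453 ≈ 0.045

ΔAPC = 0.045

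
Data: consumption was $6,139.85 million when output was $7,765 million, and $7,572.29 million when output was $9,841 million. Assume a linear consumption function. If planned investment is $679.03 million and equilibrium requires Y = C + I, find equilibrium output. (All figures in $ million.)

Y = 4713

MPC = (7572.29 − 6139.85)/(9841 − 7765) = 1432.44/2076 = 0.69
a = 6139.85 − 0.69(7765) = 782
Equilibrium: Y = 782 + 0.69Y + 679.03
0.31Y = 1461.03, so Y = 1461.03/0.31 = 4713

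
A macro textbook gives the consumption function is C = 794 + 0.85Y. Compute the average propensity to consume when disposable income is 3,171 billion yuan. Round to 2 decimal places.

APC = 1.10

C = 794 + 0.85(3171) = 3489.35
APC = C/Y = 3489.35/3171 = 1.10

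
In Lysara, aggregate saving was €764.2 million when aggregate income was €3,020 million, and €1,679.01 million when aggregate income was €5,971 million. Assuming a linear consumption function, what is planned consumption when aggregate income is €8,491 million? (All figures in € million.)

C = 6030.79

MPS = ΔS/ΔY = (1679.01 − 764.2)/(5971 − 3020) = 914.81/2951 = 0.31
MPC = 1 − MPS = 0.69
Autonomous saving = 764.2 − 0.31(3020) = -172, so a = 172
C = 172 + 0.69(8491) = 172 + 5858.79 = 6030.79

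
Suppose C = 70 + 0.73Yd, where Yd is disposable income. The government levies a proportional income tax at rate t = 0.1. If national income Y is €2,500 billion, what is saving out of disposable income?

S = 537.5

Yd = (1 − 0.1)(2500) = 0.9(2500) = 2250
C = 70 + 0.73(2250) = 70 + 1642.5 = 1712.5
S = Yd − C = 2250 − 1712.5 = 537.5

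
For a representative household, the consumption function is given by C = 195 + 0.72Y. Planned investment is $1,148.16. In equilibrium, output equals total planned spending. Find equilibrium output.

Y = 4797

Y = C + I = 195 + 0.72Y + 1148.16
Y − 0.72Y = 1343.16
0.28Y = 1343.16, so Y = 1343.16/0.28 = 4797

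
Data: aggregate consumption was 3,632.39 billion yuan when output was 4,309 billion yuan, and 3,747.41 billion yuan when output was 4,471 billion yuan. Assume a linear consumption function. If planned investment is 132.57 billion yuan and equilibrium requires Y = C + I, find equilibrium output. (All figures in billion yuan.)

MPC = (3747.41 − 3632.39)/(4471 − 4309) = 115.02/162 = 0.71
a = 3632.39 − 0.71(4309) = 573
Equilibrium: Y = 573 + 0.71Y + 132.57
0.29Y = 705.57, so Y = 705.57/0.29 = 2433

Y = 2433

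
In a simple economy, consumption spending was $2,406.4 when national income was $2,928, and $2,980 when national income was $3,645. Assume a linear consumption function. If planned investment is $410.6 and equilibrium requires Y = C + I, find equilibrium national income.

MPC = (2980 − 2406.4)/(3645 − 2928) = 573.6/717 = 0.8
a = 2406.4 − 0.8(2928) = 64
Equilibrium: Y = 64 + 0.8Y + 410.6
0.2Y = 474.6, so Y = 474.6/0.2 = 2373

Y = 2373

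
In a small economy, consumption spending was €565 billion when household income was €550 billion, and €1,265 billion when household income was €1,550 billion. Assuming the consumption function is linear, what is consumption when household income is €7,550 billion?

MPC = (1265 − 565)/(1550 − 550) = 700/1000 = 0.7
a = 565 − 0.7(550) = 565 − 385 = 180
C = 180 + 0.7(7550) = 180 + 5285 = 5465

C = 5465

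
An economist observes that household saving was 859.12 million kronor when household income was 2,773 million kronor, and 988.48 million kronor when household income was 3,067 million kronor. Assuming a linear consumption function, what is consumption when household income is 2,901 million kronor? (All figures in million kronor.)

C = 1985.56

MPS = ΔS/ΔY = (988.48 − 859.12)/(3067 − 2773) = 129.36/294 = 0.44
MPC = 1 − MPS = 0.56
Autonomous saving = 859.12 − 0.44(2773) = -361, so a = 361
C = 361 + 0.56(2901) = 361 + 1624.56 = 1985.56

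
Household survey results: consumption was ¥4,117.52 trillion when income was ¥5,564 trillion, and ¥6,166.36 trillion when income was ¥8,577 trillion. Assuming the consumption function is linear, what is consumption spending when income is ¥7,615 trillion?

MPC = (6166.36 − 4117.52)/(8577 − 5564) = 2048.84/3013 = 0.68
a = 4117.52 − 0.68(5564) = 4117.52 − 3783.52 = 334
C = 334 + 0.68(7615) = 334 + 5178.2 = 5512.2

C = 5512.2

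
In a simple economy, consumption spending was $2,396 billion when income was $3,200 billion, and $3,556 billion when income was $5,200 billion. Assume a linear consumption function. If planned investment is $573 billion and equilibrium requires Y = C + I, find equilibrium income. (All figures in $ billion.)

Y = 2650

MPC = (3556 − 2396)/(5200 − 3200) = 1160/2000 = 0.58
a = 2396 − 0.58(3200) = 540
Equilibrium: Y = 540 + 0.58Y + 573
0.42Y = 1113, so Y = 1113/0.42 = 2650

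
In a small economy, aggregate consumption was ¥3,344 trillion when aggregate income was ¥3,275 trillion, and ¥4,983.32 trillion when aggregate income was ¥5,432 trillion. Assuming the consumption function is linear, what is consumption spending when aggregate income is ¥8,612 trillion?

C = 7400.12

MPC = (4983.32 − 3344)/(5432 − 3275) = 1639.32/2157 = 0.76
a = 3344 − 0.76(3275) = 3344 − 2489 = 855
C = 855 + 0.76(8612) = 855 + 6545.12 = 7400.12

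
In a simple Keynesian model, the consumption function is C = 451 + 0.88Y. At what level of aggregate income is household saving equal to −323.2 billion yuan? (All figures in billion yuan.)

S = Y − C = -451 + 0.12Y
-451 + 0.12Y = -323.2, so 0.12Y = 127.8 and Y = 1065

Y = 1065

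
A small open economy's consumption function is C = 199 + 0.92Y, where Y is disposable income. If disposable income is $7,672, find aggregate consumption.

C = 199 + 0.92(7672) = 199 + 7058.24 = 7257.24

C = 7257.24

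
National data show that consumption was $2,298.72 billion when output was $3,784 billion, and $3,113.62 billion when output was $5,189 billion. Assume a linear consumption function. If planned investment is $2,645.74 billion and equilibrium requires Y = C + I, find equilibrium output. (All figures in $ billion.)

MPC = (3113.62 − 2298.72)/(5189 − 3784) = 814.9/1405 = 0.58
a = 2298.72 − 0.58(3784) = 104
Equilibrium: Y = 104 + 0.58Y + 2645.74
0.42Y = 2749.74, so Y = 2749.74/0.42 = 6547

Y = 6547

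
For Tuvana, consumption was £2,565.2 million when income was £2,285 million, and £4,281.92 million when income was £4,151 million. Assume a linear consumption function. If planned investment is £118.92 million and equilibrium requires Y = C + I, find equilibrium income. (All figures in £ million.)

Y = 7274

MPC = (4281.92 − 2565.2)/(4151 − 2285) = 1716.72/1866 = 0.92
a = 2565.2 − 0.92(2285) = 463
Equilibrium: Y = 463 + 0.92Y + 118.92
0.08Y = 581.92, so Y = 581.92/0.08 = 7274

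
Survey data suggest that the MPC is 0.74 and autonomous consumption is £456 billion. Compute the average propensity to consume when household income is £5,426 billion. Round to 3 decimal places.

C = 456 + 0.74(5426) = 4471.24
APC = C/Y = 4471.24/5426 = 0.824

APC = 0.824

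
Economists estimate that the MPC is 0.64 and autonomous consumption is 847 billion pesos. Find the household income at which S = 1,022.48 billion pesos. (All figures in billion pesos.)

Y = 5193

S = Y − C = -847 + 0.36Y
-847 + 0.36Y = 1022.48, so 0.36Y = 1869.48 and Y = 5193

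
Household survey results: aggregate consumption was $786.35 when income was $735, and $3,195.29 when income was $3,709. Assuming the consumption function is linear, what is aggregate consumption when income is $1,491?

MPC = (3195.29 − 786.35)/(3709 − 735) = 2408.94/2974 = 0.81
a = 786.35 − 0.81(735) = 786.35 − 595.35 = 191
C = 191 + 0.81(1491) = 191 + 1207.71 = 1398.71

C = 1398.71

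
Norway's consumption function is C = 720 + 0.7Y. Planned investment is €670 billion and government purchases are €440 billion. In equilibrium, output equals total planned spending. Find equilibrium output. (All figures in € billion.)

Y = C + I + G = 720 + 0.7Y + 670 + 440
Y − 0.7Y = 1830
0.3Y = 1830, so Y = 1830/0.3 = 6100

Y = 6100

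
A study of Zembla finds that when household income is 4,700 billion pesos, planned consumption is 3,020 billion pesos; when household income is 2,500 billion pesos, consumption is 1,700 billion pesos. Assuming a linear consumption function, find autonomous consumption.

a = 200

MPC = ΔC/ΔY = (3020 − 1700)/(4700 − 2500) = 1320/2200 = 0.6
a = C − MPC·Y = 1700 − 0.6(2500) = 1700 − 1500 = 200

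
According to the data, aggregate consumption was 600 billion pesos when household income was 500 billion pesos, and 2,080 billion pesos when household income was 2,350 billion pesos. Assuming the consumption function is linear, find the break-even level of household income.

MPC = (2080 − 600)/(2350 − 500) = 1480/1850 = 0.8
a = 600 − 0.8(500) = 600 − 400 = 200
Break-even: Y = a/(1−MPC) = 200/0.2 = 1000

Y = 1000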